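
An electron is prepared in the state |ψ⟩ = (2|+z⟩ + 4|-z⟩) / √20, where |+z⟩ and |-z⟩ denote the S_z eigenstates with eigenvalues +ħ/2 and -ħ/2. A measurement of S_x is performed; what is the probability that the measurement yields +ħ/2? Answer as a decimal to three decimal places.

0.900

|+x⟩ = (|+z⟩ + |-z⟩)/√2, so ⟨+x|ψ⟩ = (6) / (√2·√20).
P = |6|² / 40 = 36/40.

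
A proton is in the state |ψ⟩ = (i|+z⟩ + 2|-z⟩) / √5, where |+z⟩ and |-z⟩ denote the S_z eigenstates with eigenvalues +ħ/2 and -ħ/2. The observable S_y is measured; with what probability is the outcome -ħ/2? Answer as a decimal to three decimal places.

0.900

|-y⟩ = (|+z⟩ - i|-z⟩)/√2, so ⟨-y|ψ⟩ = (3i) / (√2·√5).
P = |3i|² / 10 = 9/10.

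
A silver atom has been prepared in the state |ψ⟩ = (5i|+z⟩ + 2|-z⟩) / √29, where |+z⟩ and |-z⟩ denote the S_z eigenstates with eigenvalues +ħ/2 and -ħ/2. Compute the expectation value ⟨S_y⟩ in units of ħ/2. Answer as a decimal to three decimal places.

⟨σ_y⟩ = 2 Im(a* b)/(|a|²+|b|²) with a = 5i, b = 2.
a* b = -10i, so ⟨σ_y⟩ = -20/29.
⟨S_y⟩ = (ħ/2)·⟨σ_y⟩.

-0.690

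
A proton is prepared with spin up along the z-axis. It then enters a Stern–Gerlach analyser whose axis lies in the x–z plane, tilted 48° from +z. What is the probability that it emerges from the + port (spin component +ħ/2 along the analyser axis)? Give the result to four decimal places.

0.8346

For spin-½, the probability of finding spin-up along an axis at angle θ to the initial spin direction is cos²(θ/2); spin-down is sin²(θ/2).
θ = 48°, so P = cos²(24°) ≈ 0.8346.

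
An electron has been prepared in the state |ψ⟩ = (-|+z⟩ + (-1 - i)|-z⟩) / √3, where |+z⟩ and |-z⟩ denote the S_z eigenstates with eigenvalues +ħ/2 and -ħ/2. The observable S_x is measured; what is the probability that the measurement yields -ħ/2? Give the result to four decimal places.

|-x⟩ = (|+z⟩ - |-z⟩)/√2, so ⟨-x|ψ⟩ = (i) / (√2·√3).
P = |i|² / 6 = 1/6.

0.1667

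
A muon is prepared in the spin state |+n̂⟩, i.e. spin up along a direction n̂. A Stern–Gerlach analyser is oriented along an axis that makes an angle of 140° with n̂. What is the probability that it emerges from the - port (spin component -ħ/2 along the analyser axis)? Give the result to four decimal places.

For spin-½, the probability of finding spin-up along an axis at angle θ to the initial spin direction is cos²(θ/2); spin-down is sin²(θ/2).
θ = 140°, so P = sin²(70°) ≈ 0.8830.

0.8830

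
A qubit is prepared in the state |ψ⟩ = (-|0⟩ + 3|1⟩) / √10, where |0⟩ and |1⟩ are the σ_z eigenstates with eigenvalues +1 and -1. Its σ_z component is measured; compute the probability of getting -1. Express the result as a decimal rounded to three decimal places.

0.900

The -1 outcome corresponds to |1⟩. Its amplitude in |ψ⟩ is 3/√10.
P = |3|² / 10 = 9/10.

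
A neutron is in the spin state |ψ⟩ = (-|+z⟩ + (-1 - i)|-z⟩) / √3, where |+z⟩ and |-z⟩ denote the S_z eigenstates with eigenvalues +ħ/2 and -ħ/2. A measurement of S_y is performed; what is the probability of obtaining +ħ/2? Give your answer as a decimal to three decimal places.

|+y⟩ = (|+z⟩ + i|-z⟩)/√2, so ⟨+y|ψ⟩ = (-2 + i) / (√2·√3).
P = |-2 + i|² / 6 = 5/6.

0.833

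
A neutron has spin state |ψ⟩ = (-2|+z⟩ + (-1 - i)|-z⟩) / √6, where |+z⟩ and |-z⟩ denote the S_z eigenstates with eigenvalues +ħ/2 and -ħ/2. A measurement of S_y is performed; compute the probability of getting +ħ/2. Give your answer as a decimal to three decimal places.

|+y⟩ = (|+z⟩ + i|-z⟩)/√2, so ⟨+y|ψ⟩ = (-3 + i) / (√2·√6).
P = |-3 + i|² / 12 = 10/12.

0.833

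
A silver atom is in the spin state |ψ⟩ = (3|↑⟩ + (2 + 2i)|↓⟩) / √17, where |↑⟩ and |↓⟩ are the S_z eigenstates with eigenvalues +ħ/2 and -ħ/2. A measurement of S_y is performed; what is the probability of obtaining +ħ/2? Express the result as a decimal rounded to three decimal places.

|+y⟩ = (|↑⟩ + i|↓⟩)/√2, so ⟨+y|ψ⟩ = (5 - 2i) / (√2·√17).
P = |5 - 2i|² / 34 = 29/34.

0.853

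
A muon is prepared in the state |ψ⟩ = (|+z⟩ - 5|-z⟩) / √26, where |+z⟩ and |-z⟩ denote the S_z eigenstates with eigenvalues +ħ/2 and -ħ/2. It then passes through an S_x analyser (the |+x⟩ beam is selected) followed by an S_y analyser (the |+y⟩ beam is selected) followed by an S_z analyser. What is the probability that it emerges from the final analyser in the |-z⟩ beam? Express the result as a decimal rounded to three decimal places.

First analyser (S_x): P(|+x⟩) = |⟨+x|ψ⟩|² = 16/52.
After stage 1 the state is |+x⟩; P(|+y⟩) = |⟨+y|+x⟩|² = 1/2.
After stage 2 the state is |+y⟩; P(|-z⟩) = |⟨-z|+y⟩|² = 1/2.
Joint probability = 16/52 × 1/2 × 1/2 = 0.077.

0.077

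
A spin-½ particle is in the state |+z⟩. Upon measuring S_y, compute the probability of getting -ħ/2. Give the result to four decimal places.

0.5000

In the S_z basis, |+z⟩ = |↑⟩ and |-y⟩ = (|↑⟩ - i|↓⟩)/√2.
|⟨-y|+z⟩|² = 1/2.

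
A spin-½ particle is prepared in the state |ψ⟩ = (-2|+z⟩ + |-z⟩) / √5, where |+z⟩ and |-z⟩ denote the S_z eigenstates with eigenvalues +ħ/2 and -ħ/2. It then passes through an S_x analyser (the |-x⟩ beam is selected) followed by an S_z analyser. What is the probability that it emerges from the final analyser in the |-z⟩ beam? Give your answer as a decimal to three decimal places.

First analyser (S_x): P(|-x⟩) = |⟨-x|ψ⟩|² = 9/10.
After stage 1 the state is |-x⟩; P(|-z⟩) = |⟨-z|-x⟩|² = 1/2.
Joint probability = 9/10 × 1/2 = 0.450.

0.450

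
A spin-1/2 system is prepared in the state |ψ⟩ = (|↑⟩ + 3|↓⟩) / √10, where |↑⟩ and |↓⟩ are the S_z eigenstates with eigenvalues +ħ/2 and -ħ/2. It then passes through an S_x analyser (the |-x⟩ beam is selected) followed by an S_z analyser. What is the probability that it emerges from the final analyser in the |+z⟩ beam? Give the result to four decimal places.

First analyser (S_x): P(|-x⟩) = |⟨-x|ψ⟩|² = 4/20.
After stage 1 the state is |-x⟩; P(|+z⟩) = |⟨+z|-x⟩|² = 1/2.
Joint probability = 4/20 × 1/2 = 0.1000.

0.1000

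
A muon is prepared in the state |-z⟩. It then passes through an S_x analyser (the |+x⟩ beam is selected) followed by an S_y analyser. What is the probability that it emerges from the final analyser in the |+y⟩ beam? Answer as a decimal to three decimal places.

0.250

First analyser (S_x): from |-z⟩, P(|+x⟩) = 1/2.
After stage 1 the state is |+x⟩; P(|+y⟩) = |⟨+y|+x⟩|² = 1/2.
Joint probability = 1/2 × 1/2 = 0.250.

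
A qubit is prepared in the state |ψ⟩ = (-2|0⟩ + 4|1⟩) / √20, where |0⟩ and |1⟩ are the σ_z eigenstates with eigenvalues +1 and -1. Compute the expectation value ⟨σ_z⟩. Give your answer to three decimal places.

-0.600

⟨σ_z⟩ = |a|² - |b|² divided by |a|²+|b|², with a, b the |0⟩, |1⟩ amplitudes.
= (4 - 16)/20 = -12/20.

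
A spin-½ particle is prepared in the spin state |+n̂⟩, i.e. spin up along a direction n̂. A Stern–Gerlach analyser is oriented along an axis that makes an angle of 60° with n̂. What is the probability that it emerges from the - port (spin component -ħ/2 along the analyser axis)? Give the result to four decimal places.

0.2500

For spin-½, the probability of finding spin-up along an axis at angle θ to the initial spin direction is cos²(θ/2); spin-down is sin²(θ/2).
θ = 60°, so P = sin²(30°) ≈ 0.2500.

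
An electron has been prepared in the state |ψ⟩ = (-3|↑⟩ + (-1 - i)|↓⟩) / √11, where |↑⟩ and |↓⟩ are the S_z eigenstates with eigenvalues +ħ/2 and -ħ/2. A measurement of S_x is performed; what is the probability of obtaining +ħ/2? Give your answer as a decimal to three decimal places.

0.773

|+x⟩ = (|↑⟩ + |↓⟩)/√2, so ⟨+x|ψ⟩ = (-4 - i) / (√2·√11).
P = |-4 - i|² / 22 = 17/22.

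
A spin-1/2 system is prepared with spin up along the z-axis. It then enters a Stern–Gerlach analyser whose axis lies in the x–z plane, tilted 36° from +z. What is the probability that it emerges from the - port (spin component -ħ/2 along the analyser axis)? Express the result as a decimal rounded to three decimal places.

For spin-½, the probability of finding spin-up along an axis at angle θ to the initial spin direction is cos²(θ/2); spin-down is sin²(θ/2).
θ = 36°, so P = sin²(18°) ≈ 0.095.

0.095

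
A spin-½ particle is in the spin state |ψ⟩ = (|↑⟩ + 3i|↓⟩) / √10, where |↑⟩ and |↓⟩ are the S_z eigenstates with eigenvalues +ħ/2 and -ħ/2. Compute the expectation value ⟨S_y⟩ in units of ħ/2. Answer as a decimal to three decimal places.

0.600

⟨σ_y⟩ = 2 Im(a* b)/(|a|²+|b|²) with a = 1, b = 3i.
a* b = 3i, so ⟨σ_y⟩ = 6/10.
⟨S_y⟩ = (ħ/2)·⟨σ_y⟩.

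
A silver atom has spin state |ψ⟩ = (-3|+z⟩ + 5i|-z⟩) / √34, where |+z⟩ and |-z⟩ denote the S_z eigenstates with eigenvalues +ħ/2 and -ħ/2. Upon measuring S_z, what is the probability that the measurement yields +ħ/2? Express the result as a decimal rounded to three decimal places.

0.265

The +ħ/2 outcome corresponds to |+z⟩. Its amplitude in |ψ⟩ is -3/√34.
P = |-3|² / 34 = 9/34.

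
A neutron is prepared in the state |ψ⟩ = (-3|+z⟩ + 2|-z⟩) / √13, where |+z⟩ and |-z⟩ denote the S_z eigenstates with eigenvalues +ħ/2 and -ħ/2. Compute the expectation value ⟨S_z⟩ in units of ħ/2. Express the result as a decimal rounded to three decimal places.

0.385

⟨σ_z⟩ = |a|² - |b|² divided by |a|²+|b|², with a, b the |+z⟩, |-z⟩ amplitudes.
= (9 - 4)/13 = 5/13.
⟨S_z⟩ = (ħ/2)·⟨σ_z⟩.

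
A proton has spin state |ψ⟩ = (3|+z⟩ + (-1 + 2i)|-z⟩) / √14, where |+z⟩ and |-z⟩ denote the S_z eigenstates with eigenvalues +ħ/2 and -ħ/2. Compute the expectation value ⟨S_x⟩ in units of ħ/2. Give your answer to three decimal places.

⟨σ_x⟩ = 2 Re(a* b)/(|a|²+|b|²) with a = 3, b = (-1 + 2i).
a* b = (-3 + 6i), so ⟨σ_x⟩ = -6/14.
⟨S_x⟩ = (ħ/2)·⟨σ_x⟩.

-0.429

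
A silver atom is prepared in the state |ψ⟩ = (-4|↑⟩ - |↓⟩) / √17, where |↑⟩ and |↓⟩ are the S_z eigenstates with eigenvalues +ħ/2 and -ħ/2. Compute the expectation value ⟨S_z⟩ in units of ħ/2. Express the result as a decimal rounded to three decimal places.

⟨σ_z⟩ = |a|² - |b|² divided by |a|²+|b|², with a, b the |↑⟩, |↓⟩ amplitudes.
= (16 - 1)/17 = 15/17.
⟨S_z⟩ = (ħ/2)·⟨σ_z⟩.

0.882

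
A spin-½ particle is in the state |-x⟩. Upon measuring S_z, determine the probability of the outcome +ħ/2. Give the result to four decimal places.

In the S_z basis, |-x⟩ = (|↑⟩ - |↓⟩)/√2 and |+z⟩ = |↑⟩.
|⟨+z|-x⟩|² = 1/2.

0.5000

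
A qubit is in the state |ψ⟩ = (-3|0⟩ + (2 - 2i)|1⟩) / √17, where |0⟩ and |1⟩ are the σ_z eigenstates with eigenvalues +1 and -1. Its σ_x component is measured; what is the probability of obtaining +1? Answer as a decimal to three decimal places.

|+x⟩ = (|0⟩ + |1⟩)/√2, so ⟨+x|ψ⟩ = (-1 - 2i) / (√2·√17).
P = |-1 - 2i|² / 34 = 5/34.

0.147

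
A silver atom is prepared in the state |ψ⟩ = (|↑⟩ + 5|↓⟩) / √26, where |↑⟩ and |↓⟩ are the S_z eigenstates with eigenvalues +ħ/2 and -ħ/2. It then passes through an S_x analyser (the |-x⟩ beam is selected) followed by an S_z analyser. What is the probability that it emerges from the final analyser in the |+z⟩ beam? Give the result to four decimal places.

0.1538

First analyser (S_x): P(|-x⟩) = |⟨-x|ψ⟩|² = 16/52.
After stage 1 the state is |-x⟩; P(|+z⟩) = |⟨+z|-x⟩|² = 1/2.
Joint probability = 16/52 × 1/2 = 0.1538.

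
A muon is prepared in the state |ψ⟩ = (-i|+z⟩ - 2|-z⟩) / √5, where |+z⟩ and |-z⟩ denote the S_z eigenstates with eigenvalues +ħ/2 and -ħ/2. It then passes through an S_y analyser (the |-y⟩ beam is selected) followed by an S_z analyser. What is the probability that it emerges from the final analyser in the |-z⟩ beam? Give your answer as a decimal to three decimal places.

0.450

First analyser (S_y): P(|-y⟩) = |⟨-y|ψ⟩|² = 9/10.
After stage 1 the state is |-y⟩; P(|-z⟩) = |⟨-z|-y⟩|² = 1/2.
Joint probability = 9/10 × 1/2 = 0.450.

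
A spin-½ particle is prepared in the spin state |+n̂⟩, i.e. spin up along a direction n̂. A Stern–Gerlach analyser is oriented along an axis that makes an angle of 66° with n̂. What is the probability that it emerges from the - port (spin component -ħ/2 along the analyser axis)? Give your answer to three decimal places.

For spin-½, the probability of finding spin-up along an axis at angle θ to the initial spin direction is cos²(θ/2); spin-down is sin²(θ/2).
θ = 66°, so P = sin²(33°) ≈ 0.297.

0.297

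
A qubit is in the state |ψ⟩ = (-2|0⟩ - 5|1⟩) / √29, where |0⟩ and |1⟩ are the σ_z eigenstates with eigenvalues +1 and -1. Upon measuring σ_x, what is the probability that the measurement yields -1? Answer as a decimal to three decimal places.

0.155

|-x⟩ = (|0⟩ - |1⟩)/√2, so ⟨-x|ψ⟩ = (3) / (√2·√29).
P = |3|² / 58 = 9/58.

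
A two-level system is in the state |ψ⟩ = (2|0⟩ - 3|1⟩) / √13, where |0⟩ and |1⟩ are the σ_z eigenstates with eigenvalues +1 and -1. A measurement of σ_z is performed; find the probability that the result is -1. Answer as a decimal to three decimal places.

The -1 outcome corresponds to |1⟩. Its amplitude in |ψ⟩ is -3/√13.
P = |-3|² / 13 = 9/13.

0.692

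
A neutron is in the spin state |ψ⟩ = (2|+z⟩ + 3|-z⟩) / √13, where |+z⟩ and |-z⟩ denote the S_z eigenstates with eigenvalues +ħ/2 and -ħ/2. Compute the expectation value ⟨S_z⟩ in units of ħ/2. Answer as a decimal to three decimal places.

-0.385

⟨σ_z⟩ = |a|² - |b|² divided by |a|²+|b|², with a, b the |+z⟩, |-z⟩ amplitudes.
= (4 - 9)/13 = -5/13.
⟨S_z⟩ = (ħ/2)·⟨σ_z⟩.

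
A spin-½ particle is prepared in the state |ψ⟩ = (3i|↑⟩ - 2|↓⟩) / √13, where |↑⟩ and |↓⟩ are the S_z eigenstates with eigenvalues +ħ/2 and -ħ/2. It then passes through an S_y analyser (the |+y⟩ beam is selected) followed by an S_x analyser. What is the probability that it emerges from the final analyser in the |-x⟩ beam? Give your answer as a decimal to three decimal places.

First analyser (S_y): P(|+y⟩) = |⟨+y|ψ⟩|² = 25/26.
After stage 1 the state is |+y⟩; P(|-x⟩) = |⟨-x|+y⟩|² = 1/2.
Joint probability = 25/26 × 1/2 = 0.481.

0.481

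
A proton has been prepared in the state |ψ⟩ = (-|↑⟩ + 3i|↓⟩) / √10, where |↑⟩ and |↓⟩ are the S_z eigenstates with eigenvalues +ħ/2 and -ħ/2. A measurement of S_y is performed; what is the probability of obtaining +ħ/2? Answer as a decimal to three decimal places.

|+y⟩ = (|↑⟩ + i|↓⟩)/√2, so ⟨+y|ψ⟩ = (2) / (√2·√10).
P = |2|² / 20 = 4/20.

0.200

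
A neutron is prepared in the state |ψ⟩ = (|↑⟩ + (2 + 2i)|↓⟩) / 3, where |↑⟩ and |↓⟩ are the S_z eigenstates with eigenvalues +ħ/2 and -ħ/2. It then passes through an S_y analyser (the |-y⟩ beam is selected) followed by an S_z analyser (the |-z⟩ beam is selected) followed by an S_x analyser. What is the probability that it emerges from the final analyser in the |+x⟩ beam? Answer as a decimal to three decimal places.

First analyser (S_y): P(|-y⟩) = |⟨-y|ψ⟩|² = 5/18.
After stage 1 the state is |-y⟩; P(|-z⟩) = |⟨-z|-y⟩|² = 1/2.
After stage 2 the state is |-z⟩; P(|+x⟩) = |⟨+x|-z⟩|² = 1/2.
Joint probability = 5/18 × 1/2 × 1/2 = 0.069.

0.069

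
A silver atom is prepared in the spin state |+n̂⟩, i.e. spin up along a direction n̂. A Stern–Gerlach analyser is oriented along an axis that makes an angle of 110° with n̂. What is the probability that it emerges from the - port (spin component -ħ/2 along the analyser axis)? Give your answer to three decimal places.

0.671

For spin-½, the probability of finding spin-up along an axis at angle θ to the initial spin direction is cos²(θ/2); spin-down is sin²(θ/2).
θ = 110°, so P = sin²(55°) ≈ 0.671.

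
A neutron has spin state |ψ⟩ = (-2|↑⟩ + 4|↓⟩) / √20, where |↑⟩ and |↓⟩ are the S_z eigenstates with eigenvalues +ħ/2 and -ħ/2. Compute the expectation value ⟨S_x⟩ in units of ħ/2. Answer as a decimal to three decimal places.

⟨σ_x⟩ = 2 Re(a* b)/(|a|²+|b|²) with a = -2, b = 4.
a* b = -8, so ⟨σ_x⟩ = -16/20.
⟨S_x⟩ = (ħ/2)·⟨σ_x⟩.

-0.800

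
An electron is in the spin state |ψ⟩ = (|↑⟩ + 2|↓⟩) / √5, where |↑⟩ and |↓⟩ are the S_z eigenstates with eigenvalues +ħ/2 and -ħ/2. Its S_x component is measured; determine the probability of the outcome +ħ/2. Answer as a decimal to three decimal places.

0.900

|+x⟩ = (|↑⟩ + |↓⟩)/√2, so ⟨+x|ψ⟩ = (3) / (√2·√5).
P = |3|² / 10 = 9/10.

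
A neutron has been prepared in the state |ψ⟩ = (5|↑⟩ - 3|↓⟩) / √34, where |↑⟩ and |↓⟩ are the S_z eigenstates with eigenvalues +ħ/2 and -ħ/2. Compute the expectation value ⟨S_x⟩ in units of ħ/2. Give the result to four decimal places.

⟨σ_x⟩ = 2 Re(a* b)/(|a|²+|b|²) with a = 5, b = -3.
a* b = -15, so ⟨σ_x⟩ = -30/34.
⟨S_x⟩ = (ħ/2)·⟨σ_x⟩.

-0.8824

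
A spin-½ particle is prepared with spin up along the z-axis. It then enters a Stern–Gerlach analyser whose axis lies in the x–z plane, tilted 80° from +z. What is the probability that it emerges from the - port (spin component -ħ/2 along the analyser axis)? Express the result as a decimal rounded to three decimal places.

0.413

For spin-½, the probability of finding spin-up along an axis at angle θ to the initial spin direction is cos²(θ/2); spin-down is sin²(θ/2).
θ = 80°, so P = sin²(40°) ≈ 0.413.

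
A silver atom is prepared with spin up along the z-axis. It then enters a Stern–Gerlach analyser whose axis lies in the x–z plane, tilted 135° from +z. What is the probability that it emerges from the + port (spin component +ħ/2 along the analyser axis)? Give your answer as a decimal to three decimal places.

0.146

For spin-½, the probability of finding spin-up along an axis at angle θ to the initial spin direction is cos²(θ/2); spin-down is sin²(θ/2).
θ = 135°, so P = cos²(67.5°) ≈ 0.146.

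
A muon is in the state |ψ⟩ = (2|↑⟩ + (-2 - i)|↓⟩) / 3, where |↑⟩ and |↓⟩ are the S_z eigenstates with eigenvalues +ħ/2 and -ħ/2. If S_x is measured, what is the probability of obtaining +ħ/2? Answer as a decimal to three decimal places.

|+x⟩ = (|↑⟩ + |↓⟩)/√2, so ⟨+x|ψ⟩ = (-i) / (√2·3).
P = |-i|² / 18 = 1/18.

0.056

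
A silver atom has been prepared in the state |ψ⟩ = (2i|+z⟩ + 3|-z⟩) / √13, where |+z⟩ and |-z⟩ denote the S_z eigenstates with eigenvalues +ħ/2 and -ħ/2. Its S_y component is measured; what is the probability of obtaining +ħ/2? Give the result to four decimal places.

0.0385

|+y⟩ = (|+z⟩ + i|-z⟩)/√2, so ⟨+y|ψ⟩ = (-i) / (√2·√13).
P = |-i|² / 26 = 1/26.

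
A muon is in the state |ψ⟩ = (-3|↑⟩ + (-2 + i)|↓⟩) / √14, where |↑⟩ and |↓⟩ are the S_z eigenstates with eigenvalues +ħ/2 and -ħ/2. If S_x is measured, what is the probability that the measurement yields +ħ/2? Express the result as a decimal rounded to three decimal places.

0.929

|+x⟩ = (|↑⟩ + |↓⟩)/√2, so ⟨+x|ψ⟩ = (-5 + i) / (√2·√14).
P = |-5 + i|² / 28 = 26/28.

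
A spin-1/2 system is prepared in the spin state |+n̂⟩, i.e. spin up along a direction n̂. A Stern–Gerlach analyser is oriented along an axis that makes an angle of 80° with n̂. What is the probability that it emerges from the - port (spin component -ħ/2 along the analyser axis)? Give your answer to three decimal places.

For spin-½, the probability of finding spin-up along an axis at angle θ to the initial spin direction is cos²(θ/2); spin-down is sin²(θ/2).
θ = 80°, so P = sin²(40°) ≈ 0.413.

0.413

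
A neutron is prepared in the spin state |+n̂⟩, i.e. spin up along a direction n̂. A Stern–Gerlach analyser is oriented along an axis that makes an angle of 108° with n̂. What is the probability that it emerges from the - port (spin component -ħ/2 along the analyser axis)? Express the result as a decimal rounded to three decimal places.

0.655

For spin-½, the probability of finding spin-up along an axis at angle θ to the initial spin direction is cos²(θ/2); spin-down is sin²(θ/2).
θ = 108°, so P = sin²(54°) ≈ 0.655.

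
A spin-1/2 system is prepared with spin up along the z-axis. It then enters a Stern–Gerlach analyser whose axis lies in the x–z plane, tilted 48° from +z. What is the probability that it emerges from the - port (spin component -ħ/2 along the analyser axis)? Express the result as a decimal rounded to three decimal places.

0.165

For spin-½, the probability of finding spin-up along an axis at angle θ to the initial spin direction is cos²(θ/2); spin-down is sin²(θ/2).
θ = 48°, so P = sin²(24°) ≈ 0.165.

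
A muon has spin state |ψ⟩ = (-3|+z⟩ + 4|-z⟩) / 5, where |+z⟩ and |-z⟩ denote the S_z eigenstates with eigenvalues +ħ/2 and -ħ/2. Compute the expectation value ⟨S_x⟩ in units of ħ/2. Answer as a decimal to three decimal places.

⟨σ_x⟩ = 2 Re(a* b)/(|a|²+|b|²) with a = -3, b = 4.
a* b = -12, so ⟨σ_x⟩ = -24/25.
⟨S_x⟩ = (ħ/2)·⟨σ_x⟩.

-0.960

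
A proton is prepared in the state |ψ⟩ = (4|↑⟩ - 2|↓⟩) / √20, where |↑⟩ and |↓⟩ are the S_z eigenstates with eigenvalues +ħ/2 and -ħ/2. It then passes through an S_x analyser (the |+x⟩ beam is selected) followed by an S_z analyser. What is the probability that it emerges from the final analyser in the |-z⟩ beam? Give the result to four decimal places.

First analyser (S_x): P(|+x⟩) = |⟨+x|ψ⟩|² = 4/40.
After stage 1 the state is |+x⟩; P(|-z⟩) = |⟨-z|+x⟩|² = 1/2.
Joint probability = 4/40 × 1/2 = 0.0500.

0.0500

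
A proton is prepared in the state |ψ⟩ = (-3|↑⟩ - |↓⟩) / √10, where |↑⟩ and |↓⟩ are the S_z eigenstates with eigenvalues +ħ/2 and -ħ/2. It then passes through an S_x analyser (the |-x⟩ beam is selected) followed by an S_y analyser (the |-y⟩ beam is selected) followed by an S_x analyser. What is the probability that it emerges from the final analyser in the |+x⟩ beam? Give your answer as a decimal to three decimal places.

First analyser (S_x): P(|-x⟩) = |⟨-x|ψ⟩|² = 4/20.
After stage 1 the state is |-x⟩; P(|-y⟩) = |⟨-y|-x⟩|² = 1/2.
After stage 2 the state is |-y⟩; P(|+x⟩) = |⟨+x|-y⟩|² = 1/2.
Joint probability = 4/20 × 1/2 × 1/2 = 0.050.

0.050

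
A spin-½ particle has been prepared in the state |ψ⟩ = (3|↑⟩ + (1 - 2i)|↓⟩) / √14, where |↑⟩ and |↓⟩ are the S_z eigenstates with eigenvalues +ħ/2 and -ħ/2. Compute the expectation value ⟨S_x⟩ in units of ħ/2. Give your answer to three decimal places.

⟨σ_x⟩ = 2 Re(a* b)/(|a|²+|b|²) with a = 3, b = (1 - 2i).
a* b = (3 - 6i), so ⟨σ_x⟩ = 6/14.
⟨S_x⟩ = (ħ/2)·⟨σ_x⟩.

0.429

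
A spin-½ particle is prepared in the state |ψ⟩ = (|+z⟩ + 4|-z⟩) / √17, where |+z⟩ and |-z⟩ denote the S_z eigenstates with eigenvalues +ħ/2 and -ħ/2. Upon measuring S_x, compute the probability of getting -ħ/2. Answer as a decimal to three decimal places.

|-x⟩ = (|+z⟩ - |-z⟩)/√2, so ⟨-x|ψ⟩ = (-3) / (√2·√17).
P = |-3|² / 34 = 9/34.

0.265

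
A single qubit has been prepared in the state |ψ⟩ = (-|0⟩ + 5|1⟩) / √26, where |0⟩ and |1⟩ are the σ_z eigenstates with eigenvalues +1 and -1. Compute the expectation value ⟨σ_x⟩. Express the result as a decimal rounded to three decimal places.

⟨σ_x⟩ = 2 Re(a* b)/(|a|²+|b|²) with a = -1, b = 5.
a* b = -5, so ⟨σ_x⟩ = -10/26.

-0.385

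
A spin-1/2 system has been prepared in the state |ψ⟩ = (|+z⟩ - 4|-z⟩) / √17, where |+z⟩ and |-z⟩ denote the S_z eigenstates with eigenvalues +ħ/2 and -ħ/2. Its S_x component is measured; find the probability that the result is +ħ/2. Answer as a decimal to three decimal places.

0.265

|+x⟩ = (|+z⟩ + |-z⟩)/√2, so ⟨+x|ψ⟩ = (-3) / (√2·√17).
P = |-3|² / 34 = 9/34.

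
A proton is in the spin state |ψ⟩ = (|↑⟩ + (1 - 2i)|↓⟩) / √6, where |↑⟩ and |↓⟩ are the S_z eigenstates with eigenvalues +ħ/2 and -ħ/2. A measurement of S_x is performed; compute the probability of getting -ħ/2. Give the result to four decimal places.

|-x⟩ = (|↑⟩ - |↓⟩)/√2, so ⟨-x|ψ⟩ = (2i) / (√2·√6).
P = |2i|² / 12 = 4/12.

0.3333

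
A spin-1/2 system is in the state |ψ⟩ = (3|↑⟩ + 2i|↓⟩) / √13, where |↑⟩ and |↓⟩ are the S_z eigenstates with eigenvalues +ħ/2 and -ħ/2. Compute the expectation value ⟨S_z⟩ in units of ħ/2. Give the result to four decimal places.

⟨σ_z⟩ = |a|² - |b|² divided by |a|²+|b|², with a, b the |↑⟩, |↓⟩ amplitudes.
= (9 - 4)/13 = 5/13.
⟨S_z⟩ = (ħ/2)·⟨σ_z⟩.

0.3846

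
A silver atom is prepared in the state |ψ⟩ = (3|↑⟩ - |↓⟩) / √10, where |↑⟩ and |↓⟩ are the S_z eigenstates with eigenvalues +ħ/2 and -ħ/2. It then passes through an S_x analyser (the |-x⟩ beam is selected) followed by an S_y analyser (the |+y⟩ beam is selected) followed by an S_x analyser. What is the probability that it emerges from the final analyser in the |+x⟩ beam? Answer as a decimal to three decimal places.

First analyser (S_x): P(|-x⟩) = |⟨-x|ψ⟩|² = 16/20.
After stage 1 the state is |-x⟩; P(|+y⟩) = |⟨+y|-x⟩|² = 1/2.
After stage 2 the state is |+y⟩; P(|+x⟩) = |⟨+x|+y⟩|² = 1/2.
Joint probability = 16/20 × 1/2 × 1/2 = 0.200.

0.200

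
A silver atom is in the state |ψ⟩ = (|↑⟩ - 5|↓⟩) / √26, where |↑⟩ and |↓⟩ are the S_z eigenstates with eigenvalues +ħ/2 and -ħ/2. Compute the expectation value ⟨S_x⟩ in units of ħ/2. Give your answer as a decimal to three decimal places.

⟨σ_x⟩ = 2 Re(a* b)/(|a|²+|b|²) with a = 1, b = -5.
a* b = -5, so ⟨σ_x⟩ = -10/26.
⟨S_x⟩ = (ħ/2)·⟨σ_x⟩.

-0.385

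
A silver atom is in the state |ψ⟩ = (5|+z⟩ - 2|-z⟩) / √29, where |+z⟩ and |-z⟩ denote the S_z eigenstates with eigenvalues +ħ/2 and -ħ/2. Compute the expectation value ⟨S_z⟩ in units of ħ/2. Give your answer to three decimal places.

⟨σ_z⟩ = |a|² - |b|² divided by |a|²+|b|², with a, b the |+z⟩, |-z⟩ amplitudes.
= (25 - 4)/29 = 21/29.
⟨S_z⟩ = (ħ/2)·⟨σ_z⟩.

0.724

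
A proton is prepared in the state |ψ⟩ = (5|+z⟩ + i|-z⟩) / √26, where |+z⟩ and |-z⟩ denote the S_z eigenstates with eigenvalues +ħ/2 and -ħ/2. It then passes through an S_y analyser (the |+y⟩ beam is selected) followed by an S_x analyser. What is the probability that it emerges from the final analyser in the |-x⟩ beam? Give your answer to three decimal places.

First analyser (S_y): P(|+y⟩) = |⟨+y|ψ⟩|² = 36/52.
After stage 1 the state is |+y⟩; P(|-x⟩) = |⟨-x|+y⟩|² = 1/2.
Joint probability = 36/52 × 1/2 = 0.346.

0.346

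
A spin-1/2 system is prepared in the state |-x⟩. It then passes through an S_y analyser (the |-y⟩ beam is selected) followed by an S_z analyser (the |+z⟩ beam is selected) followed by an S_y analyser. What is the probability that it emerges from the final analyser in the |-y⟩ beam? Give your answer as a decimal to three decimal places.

0.125

First analyser (S_y): from |-x⟩, P(|-y⟩) = 1/2.
After stage 1 the state is |-y⟩; P(|+z⟩) = |⟨+z|-y⟩|² = 1/2.
After stage 2 the state is |+z⟩; P(|-y⟩) = |⟨-y|+z⟩|² = 1/2.
Joint probability = 1/2 × 1/2 × 1/2 = 0.125.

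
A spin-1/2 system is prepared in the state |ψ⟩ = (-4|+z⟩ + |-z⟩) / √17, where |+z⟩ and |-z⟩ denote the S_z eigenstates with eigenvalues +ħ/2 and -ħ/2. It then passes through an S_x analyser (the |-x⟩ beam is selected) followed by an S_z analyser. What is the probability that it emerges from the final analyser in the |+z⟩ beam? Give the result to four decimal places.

First analyser (S_x): P(|-x⟩) = |⟨-x|ψ⟩|² = 25/34.
After stage 1 the state is |-x⟩; P(|+z⟩) = |⟨+z|-x⟩|² = 1/2.
Joint probability = 25/34 × 1/2 = 0.3676.

0.3676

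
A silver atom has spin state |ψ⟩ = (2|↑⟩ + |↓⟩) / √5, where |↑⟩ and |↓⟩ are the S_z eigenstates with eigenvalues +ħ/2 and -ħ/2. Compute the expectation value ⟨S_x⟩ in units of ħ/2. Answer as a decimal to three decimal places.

⟨σ_x⟩ = 2 Re(a* b)/(|a|²+|b|²) with a = 2, b = 1.
a* b = 2, so ⟨σ_x⟩ = 4/5.
⟨S_x⟩ = (ħ/2)·⟨σ_x⟩.

0.800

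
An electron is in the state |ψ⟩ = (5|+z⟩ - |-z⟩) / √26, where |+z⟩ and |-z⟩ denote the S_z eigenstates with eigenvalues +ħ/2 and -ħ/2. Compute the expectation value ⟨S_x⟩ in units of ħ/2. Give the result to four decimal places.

-0.3846

⟨σ_x⟩ = 2 Re(a* b)/(|a|²+|b|²) with a = 5, b = -1.
a* b = -5, so ⟨σ_x⟩ = -10/26.
⟨S_x⟩ = (ħ/2)·⟨σ_x⟩.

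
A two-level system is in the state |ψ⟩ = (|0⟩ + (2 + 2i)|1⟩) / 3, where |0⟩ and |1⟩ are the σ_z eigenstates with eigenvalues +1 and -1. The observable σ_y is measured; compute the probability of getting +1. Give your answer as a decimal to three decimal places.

|+y⟩ = (|0⟩ + i|1⟩)/√2, so ⟨+y|ψ⟩ = (3 - 2i) / (√2·3).
P = |3 - 2i|² / 18 = 13/18.

0.722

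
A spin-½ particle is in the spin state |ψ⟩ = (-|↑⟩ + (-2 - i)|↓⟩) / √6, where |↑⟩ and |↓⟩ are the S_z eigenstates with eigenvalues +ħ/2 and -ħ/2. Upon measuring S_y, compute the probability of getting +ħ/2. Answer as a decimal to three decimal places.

0.667

|+y⟩ = (|↑⟩ + i|↓⟩)/√2, so ⟨+y|ψ⟩ = (-2 + 2i) / (√2·√6).
P = |-2 + 2i|² / 12 = 8/12.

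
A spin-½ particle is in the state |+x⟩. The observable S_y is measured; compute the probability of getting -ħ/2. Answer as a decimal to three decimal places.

In the S_z basis, |+x⟩ = (|+z⟩ + |-z⟩)/√2 and |-y⟩ = (|+z⟩ - i|-z⟩)/√2.
|⟨-y|+x⟩|² = 1/2.

0.500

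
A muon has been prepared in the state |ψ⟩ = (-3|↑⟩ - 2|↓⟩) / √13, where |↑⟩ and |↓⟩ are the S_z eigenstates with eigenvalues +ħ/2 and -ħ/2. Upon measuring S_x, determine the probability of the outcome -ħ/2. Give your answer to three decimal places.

|-x⟩ = (|↑⟩ - |↓⟩)/√2, so ⟨-x|ψ⟩ = (-1) / (√2·√13).
P = |-1|² / 26 = 1/26.

0.038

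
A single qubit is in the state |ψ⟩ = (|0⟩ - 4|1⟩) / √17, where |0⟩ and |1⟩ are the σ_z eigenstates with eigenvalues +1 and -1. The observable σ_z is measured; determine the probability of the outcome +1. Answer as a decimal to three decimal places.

The +1 outcome corresponds to |0⟩. Its amplitude in |ψ⟩ is 1/√17.
P = |1|² / 17 = 1/17.

0.059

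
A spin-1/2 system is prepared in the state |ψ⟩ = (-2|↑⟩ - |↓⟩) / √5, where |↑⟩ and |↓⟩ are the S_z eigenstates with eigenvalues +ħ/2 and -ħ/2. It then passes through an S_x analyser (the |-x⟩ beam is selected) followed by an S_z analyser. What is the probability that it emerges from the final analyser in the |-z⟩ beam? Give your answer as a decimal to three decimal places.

0.050

First analyser (S_x): P(|-x⟩) = |⟨-x|ψ⟩|² = 1/10.
After stage 1 the state is |-x⟩; P(|-z⟩) = |⟨-z|-x⟩|² = 1/2.
Joint probability = 1/10 × 1/2 = 0.050.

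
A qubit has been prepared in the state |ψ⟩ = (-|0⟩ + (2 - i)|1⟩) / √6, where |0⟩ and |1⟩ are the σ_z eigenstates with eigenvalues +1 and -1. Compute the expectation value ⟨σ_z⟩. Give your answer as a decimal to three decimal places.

-0.667

⟨σ_z⟩ = |a|² - |b|² divided by |a|²+|b|², with a, b the |0⟩, |1⟩ amplitudes.
= (1 - 5)/6 = -4/6.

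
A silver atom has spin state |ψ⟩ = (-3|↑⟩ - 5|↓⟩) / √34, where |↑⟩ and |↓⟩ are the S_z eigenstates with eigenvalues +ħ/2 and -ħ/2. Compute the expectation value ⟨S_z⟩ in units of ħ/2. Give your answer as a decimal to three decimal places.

-0.471

⟨σ_z⟩ = |a|² - |b|² divided by |a|²+|b|², with a, b the |↑⟩, |↓⟩ amplitudes.
= (9 - 25)/34 = -16/34.
⟨S_z⟩ = (ħ/2)·⟨σ_z⟩.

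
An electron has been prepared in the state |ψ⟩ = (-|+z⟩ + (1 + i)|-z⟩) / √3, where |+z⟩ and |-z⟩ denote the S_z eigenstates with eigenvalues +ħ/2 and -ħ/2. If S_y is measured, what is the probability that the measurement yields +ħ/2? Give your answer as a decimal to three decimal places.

0.167

|+y⟩ = (|+z⟩ + i|-z⟩)/√2, so ⟨+y|ψ⟩ = (-i) / (√2·√3).
P = |-i|² / 6 = 1/6.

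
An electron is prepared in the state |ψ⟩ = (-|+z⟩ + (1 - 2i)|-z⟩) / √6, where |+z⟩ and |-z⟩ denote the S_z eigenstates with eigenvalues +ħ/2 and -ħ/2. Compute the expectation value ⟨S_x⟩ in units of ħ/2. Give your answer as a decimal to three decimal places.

⟨σ_x⟩ = 2 Re(a* b)/(|a|²+|b|²) with a = -1, b = (1 - 2i).
a* b = (-1 + 2i), so ⟨σ_x⟩ = -2/6.
⟨S_x⟩ = (ħ/2)·⟨σ_x⟩.

-0.333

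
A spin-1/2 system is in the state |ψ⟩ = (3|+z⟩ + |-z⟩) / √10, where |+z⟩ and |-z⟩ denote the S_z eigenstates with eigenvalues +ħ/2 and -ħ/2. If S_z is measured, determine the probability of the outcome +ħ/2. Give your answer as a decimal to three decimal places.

The +ħ/2 outcome corresponds to |+z⟩. Its amplitude in |ψ⟩ is 3/√10.
P = |3|² / 10 = 9/10.

0.900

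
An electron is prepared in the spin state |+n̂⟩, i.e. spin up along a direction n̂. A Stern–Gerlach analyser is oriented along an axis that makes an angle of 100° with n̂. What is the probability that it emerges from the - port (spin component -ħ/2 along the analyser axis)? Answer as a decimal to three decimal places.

0.587

For spin-½, the probability of finding spin-up along an axis at angle θ to the initial spin direction is cos²(θ/2); spin-down is sin²(θ/2).
θ = 100°, so P = sin²(50°) ≈ 0.587.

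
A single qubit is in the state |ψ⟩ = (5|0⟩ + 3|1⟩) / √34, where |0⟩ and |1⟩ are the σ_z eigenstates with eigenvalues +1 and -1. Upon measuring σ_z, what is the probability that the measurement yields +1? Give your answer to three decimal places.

The +1 outcome corresponds to |0⟩. Its amplitude in |ψ⟩ is 5/√34.
P = |5|² / 34 = 25/34.

0.735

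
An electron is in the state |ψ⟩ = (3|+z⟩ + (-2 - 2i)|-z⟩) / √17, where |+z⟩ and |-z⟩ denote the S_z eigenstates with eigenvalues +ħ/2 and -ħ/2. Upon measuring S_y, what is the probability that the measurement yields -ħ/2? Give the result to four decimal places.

0.8529

|-y⟩ = (|+z⟩ - i|-z⟩)/√2, so ⟨-y|ψ⟩ = (5 - 2i) / (√2·√17).
P = |5 - 2i|² / 34 = 29/34.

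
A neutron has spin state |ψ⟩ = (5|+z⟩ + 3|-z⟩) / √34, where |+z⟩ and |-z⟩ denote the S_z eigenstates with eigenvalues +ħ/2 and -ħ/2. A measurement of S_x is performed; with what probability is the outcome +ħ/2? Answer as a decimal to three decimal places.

|+x⟩ = (|+z⟩ + |-z⟩)/√2, so ⟨+x|ψ⟩ = (8) / (√2·√34).
P = |8|² / 68 = 64/68.

0.941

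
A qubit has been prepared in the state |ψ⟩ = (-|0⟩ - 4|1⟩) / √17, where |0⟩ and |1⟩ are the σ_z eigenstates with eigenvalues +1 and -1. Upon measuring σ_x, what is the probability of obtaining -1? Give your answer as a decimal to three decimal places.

|-x⟩ = (|0⟩ - |1⟩)/√2, so ⟨-x|ψ⟩ = (3) / (√2·√17).
P = |3|² / 34 = 9/34.

0.265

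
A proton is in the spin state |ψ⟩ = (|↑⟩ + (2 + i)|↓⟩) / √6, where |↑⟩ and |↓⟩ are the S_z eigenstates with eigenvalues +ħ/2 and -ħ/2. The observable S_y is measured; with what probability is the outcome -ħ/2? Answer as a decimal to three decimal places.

0.333

|-y⟩ = (|↑⟩ - i|↓⟩)/√2, so ⟨-y|ψ⟩ = (2i) / (√2·√6).
P = |2i|² / 12 = 4/12.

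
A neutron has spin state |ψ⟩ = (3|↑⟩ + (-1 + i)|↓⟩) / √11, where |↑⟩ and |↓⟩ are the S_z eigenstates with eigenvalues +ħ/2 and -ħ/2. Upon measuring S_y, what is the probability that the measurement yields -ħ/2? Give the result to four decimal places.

0.2273

|-y⟩ = (|↑⟩ - i|↓⟩)/√2, so ⟨-y|ψ⟩ = (2 - i) / (√2·√11).
P = |2 - i|² / 22 = 5/22.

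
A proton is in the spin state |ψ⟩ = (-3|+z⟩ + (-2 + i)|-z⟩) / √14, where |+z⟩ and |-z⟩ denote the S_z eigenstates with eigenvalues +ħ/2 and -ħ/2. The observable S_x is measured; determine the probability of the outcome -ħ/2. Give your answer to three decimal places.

0.071

|-x⟩ = (|+z⟩ - |-z⟩)/√2, so ⟨-x|ψ⟩ = (-1 - i) / (√2·√14).
P = |-1 - i|² / 28 = 2/28.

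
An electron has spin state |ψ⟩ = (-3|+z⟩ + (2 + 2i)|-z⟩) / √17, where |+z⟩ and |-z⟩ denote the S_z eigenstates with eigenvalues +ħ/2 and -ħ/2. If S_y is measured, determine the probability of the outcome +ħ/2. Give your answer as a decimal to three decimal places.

0.147

|+y⟩ = (|+z⟩ + i|-z⟩)/√2, so ⟨+y|ψ⟩ = (-1 - 2i) / (√2·√17).
P = |-1 - 2i|² / 34 = 5/34.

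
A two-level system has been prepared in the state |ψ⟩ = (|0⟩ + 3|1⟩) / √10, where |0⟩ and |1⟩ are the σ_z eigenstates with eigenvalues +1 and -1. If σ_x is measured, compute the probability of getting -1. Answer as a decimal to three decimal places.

0.200

|-x⟩ = (|0⟩ - |1⟩)/√2, so ⟨-x|ψ⟩ = (-2) / (√2·√10).
P = |-2|² / 20 = 4/20.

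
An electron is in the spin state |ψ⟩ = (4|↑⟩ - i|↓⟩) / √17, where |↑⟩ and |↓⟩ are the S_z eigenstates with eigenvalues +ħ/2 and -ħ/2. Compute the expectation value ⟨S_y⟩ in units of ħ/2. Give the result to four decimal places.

⟨σ_y⟩ = 2 Im(a* b)/(|a|²+|b|²) with a = 4, b = -i.
a* b = -4i, so ⟨σ_y⟩ = -8/17.
⟨S_y⟩ = (ħ/2)·⟨σ_y⟩.

-0.4706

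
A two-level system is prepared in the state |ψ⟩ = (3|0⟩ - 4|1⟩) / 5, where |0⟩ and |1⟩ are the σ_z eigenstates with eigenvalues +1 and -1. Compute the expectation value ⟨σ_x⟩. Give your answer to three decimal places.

-0.960

⟨σ_x⟩ = 2 Re(a* b)/(|a|²+|b|²) with a = 3, b = -4.
a* b = -12, so ⟨σ_x⟩ = -24/25.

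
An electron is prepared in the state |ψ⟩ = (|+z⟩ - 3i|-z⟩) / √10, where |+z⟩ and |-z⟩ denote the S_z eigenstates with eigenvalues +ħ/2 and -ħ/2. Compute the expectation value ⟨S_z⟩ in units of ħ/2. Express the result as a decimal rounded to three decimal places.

⟨σ_z⟩ = |a|² - |b|² divided by |a|²+|b|², with a, b the |+z⟩, |-z⟩ amplitudes.
= (1 - 9)/10 = -8/10.
⟨S_z⟩ = (ħ/2)·⟨σ_z⟩.

-0.800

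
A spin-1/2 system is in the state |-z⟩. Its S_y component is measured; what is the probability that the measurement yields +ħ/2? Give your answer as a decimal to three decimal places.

In the S_z basis, |-z⟩ = |↓⟩ and |+y⟩ = (|↑⟩ + i|↓⟩)/√2.
|⟨+y|-z⟩|² = 1/2.

0.500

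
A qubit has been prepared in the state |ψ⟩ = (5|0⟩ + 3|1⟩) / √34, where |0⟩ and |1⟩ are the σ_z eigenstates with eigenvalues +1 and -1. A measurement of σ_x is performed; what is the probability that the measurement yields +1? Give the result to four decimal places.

0.9412

|+x⟩ = (|0⟩ + |1⟩)/√2, so ⟨+x|ψ⟩ = (8) / (√2·√34).
P = |8|² / 68 = 64/68.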